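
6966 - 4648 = 2318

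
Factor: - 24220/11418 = -2^1*3^ ( - 1)*5^1 * 7^1*11^( - 1 ) = - 70/33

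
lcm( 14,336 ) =336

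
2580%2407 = 173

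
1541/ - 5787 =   -  1541/5787 = - 0.27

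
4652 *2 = 9304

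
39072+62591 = 101663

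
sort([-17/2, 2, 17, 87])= [  -  17/2,2,17, 87]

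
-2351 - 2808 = -5159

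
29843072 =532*56096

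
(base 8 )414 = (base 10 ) 268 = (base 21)CG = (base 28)9g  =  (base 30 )8S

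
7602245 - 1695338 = 5906907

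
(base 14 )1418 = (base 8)6736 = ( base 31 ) 3LG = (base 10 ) 3550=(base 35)2vf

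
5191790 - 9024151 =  - 3832361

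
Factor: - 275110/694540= -2^( - 1 )*7^( - 1)*11^(- 1)*61^1 = - 61/154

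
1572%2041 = 1572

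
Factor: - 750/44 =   -  2^( - 1)*3^1*5^3*11^( - 1 ) = - 375/22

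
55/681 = 55/681 = 0.08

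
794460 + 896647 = 1691107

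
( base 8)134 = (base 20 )4c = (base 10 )92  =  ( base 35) 2m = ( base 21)48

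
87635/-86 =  - 87635/86  =  - 1019.01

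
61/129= 61/129= 0.47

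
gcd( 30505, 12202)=6101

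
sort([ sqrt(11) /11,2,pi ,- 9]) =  [ -9,sqrt( 11)/11, 2 , pi]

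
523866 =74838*7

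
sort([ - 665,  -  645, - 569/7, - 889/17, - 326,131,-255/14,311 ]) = [ - 665, - 645, - 326, - 569/7,-889/17, - 255/14,  131,311]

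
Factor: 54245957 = 59^1*919423^1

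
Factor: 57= 3^1*19^1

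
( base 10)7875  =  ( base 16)1ec3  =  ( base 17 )1a44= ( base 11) 5A0A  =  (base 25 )cf0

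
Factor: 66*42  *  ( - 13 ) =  - 36036 = - 2^2 * 3^2*7^1 * 11^1*13^1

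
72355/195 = 14471/39 = 371.05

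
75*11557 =866775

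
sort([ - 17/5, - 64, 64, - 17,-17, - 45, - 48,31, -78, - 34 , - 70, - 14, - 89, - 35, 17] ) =[ - 89, - 78, - 70, - 64,-48, - 45, - 35, - 34, - 17,  -  17, - 14, - 17/5, 17, 31,64] 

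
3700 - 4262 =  - 562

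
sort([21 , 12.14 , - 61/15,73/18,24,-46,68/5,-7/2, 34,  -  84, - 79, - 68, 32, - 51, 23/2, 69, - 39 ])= [ - 84, - 79, - 68, - 51, - 46 , - 39, - 61/15, - 7/2, 73/18, 23/2, 12.14, 68/5, 21, 24, 32,34, 69 ]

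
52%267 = 52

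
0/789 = 0 = 0.00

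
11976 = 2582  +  9394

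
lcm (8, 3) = 24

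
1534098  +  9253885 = 10787983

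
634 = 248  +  386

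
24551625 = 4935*4975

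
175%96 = 79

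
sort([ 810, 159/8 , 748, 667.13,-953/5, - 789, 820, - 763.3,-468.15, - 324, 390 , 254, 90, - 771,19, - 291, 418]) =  [ - 789, - 771,-763.3,  -  468.15, - 324, - 291, -953/5,19, 159/8,90,  254,390,418, 667.13,748,810,820]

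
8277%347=296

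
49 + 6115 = 6164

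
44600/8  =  5575 = 5575.00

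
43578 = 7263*6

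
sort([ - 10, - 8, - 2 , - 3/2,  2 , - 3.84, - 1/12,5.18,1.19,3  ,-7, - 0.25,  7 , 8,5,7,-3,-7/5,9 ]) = [ - 10,-8,-7 , - 3.84, - 3, -2, - 3/2, - 7/5, - 0.25 , - 1/12, 1.19,2,3,5, 5.18,  7,7, 8,9]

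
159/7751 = 159/7751 =0.02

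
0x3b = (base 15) 3E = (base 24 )2b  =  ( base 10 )59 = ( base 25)29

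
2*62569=125138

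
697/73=9 + 40/73 = 9.55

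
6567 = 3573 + 2994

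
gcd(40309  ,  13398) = 1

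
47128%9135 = 1453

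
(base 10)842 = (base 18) 2ae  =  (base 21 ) 1j2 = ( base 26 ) 16a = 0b1101001010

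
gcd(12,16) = 4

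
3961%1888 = 185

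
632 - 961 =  - 329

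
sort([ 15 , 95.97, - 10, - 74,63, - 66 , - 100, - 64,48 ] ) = [ - 100 , - 74, - 66, - 64, - 10, 15, 48, 63,  95.97]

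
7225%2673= 1879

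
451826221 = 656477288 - 204651067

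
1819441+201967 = 2021408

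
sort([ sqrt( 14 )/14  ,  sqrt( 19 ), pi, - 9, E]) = [ - 9, sqrt( 14) /14,E, pi, sqrt( 19)] 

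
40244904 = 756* 53234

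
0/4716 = 0= 0.00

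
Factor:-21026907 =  - 3^2*11^1*47^1*4519^1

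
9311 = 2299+7012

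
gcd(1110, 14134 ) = 74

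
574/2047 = 574/2047  =  0.28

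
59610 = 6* 9935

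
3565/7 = 509  +  2/7 =509.29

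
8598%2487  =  1137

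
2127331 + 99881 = 2227212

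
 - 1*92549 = - 92549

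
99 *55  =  5445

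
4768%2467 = 2301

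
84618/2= 42309 = 42309.00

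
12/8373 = 4/2791 = 0.00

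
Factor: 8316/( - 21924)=-11/29 = - 11^1*29^ ( - 1 ) 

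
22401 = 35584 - 13183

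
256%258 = 256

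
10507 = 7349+3158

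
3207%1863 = 1344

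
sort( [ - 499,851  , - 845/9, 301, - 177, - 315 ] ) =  [ - 499, - 315, - 177 , - 845/9, 301,  851]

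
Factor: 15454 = 2^1 * 7727^1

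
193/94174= 193/94174 = 0.00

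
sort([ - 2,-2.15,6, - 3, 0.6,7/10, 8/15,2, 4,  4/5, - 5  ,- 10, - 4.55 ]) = [ - 10, - 5, - 4.55, - 3, - 2.15, - 2, 8/15,  0.6,7/10,4/5,  2, 4,6 ]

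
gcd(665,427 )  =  7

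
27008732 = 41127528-14118796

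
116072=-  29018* (  -  4 )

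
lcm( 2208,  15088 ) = 90528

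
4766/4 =1191+ 1/2 = 1191.50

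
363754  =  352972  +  10782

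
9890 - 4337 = 5553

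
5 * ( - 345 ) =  - 1725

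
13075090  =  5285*2474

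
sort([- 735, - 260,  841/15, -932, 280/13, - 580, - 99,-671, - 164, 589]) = [ - 932, - 735, - 671, - 580,  -  260, - 164,  -  99, 280/13, 841/15, 589] 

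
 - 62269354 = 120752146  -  183021500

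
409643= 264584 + 145059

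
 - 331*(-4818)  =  1594758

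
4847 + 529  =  5376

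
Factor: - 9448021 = - 11^1*858911^1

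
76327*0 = 0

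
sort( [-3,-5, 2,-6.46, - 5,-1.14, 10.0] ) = [ - 6.46, - 5, - 5, - 3,-1.14,2, 10.0 ]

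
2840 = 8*355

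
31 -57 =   -  26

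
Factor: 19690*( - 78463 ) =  - 2^1*5^1*7^1*11^2*179^1*1019^1 =- 1544936470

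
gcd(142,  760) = 2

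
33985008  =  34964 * 972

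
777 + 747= 1524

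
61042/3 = 61042/3 = 20347.33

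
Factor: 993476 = 2^2 * 11^1  *67^1*337^1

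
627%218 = 191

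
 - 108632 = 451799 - 560431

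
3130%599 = 135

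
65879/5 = 13175  +  4/5=13175.80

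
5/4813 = 5/4813 = 0.00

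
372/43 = 8 + 28/43 =8.65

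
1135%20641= 1135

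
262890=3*87630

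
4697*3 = 14091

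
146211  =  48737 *3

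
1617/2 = 1617/2 = 808.50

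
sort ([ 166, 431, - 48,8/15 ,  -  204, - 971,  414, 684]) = [ - 971, - 204, - 48,8/15, 166, 414,  431, 684 ]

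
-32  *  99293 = - 3177376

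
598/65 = 46/5 = 9.20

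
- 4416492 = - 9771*452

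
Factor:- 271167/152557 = - 663/373  =  - 3^1*13^1*17^1*373^(-1) 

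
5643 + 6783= 12426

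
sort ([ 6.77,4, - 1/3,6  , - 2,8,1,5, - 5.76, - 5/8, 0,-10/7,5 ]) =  [-5.76,  -  2, - 10/7 , - 5/8,- 1/3, 0,1,4, 5,5,6, 6.77,8 ]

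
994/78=497/39= 12.74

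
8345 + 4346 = 12691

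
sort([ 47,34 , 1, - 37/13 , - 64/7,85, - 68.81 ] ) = [ - 68.81, - 64/7, - 37/13,1, 34,  47,85]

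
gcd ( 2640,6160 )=880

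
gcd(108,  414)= 18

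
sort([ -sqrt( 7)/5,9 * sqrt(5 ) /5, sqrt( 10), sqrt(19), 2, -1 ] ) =[ - 1, - sqrt(7 )/5, 2, sqrt(10 ),9*sqrt(5)/5 , sqrt(19)]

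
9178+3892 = 13070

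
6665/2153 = 6665/2153 = 3.10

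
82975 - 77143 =5832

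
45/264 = 15/88  =  0.17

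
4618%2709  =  1909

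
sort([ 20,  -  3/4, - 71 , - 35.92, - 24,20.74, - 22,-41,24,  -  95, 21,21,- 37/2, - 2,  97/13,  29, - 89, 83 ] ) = [ -95, - 89, - 71, - 41, - 35.92,-24, - 22,-37/2, - 2,-3/4,97/13,20,20.74,  21,21, 24,  29,83 ] 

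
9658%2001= 1654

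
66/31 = 2 + 4/31 =2.13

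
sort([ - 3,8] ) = [ - 3,8 ]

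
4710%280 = 230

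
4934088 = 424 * 11637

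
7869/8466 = 2623/2822   =  0.93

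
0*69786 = 0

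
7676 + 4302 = 11978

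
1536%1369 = 167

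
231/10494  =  7/318 =0.02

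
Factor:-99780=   -  2^2*3^1*5^1*1663^1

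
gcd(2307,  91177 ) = 1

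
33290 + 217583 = 250873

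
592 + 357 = 949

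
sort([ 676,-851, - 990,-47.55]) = [-990, - 851, - 47.55, 676]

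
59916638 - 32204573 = 27712065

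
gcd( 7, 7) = 7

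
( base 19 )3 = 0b11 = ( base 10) 3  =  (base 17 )3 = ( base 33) 3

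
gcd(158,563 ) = 1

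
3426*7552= 25873152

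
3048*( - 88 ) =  - 268224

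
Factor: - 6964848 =-2^4*3^2*11^1*4397^1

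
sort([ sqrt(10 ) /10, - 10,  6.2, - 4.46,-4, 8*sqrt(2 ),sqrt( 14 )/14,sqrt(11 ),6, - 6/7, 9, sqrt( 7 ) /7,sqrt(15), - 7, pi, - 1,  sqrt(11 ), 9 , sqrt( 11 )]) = [ - 10, - 7, - 4.46, - 4, - 1, - 6/7, sqrt(14 ) /14  ,  sqrt(10 ) /10,sqrt(7 ) /7, pi,  sqrt(11 ), sqrt (11), sqrt(11) , sqrt(15 ),6,6.2,9,9,8 * sqrt(2 )]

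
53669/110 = 4879/10  =  487.90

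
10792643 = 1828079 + 8964564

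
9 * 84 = 756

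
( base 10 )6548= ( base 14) 255A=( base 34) 5mk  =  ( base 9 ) 8875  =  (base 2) 1100110010100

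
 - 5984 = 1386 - 7370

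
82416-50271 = 32145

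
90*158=14220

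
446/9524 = 223/4762 = 0.05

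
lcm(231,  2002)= 6006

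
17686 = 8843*2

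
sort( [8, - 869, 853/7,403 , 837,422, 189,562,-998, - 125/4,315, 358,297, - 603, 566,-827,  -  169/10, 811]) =[- 998,-869,-827, - 603, - 125/4,  -  169/10, 8,853/7,  189, 297, 315,358,403,422, 562,566, 811,837] 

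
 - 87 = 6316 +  - 6403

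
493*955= 470815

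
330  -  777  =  - 447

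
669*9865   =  6599685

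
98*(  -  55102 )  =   - 5399996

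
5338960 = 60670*88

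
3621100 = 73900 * 49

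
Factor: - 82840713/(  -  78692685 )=5^(- 1)*5246179^( - 1 )*27613571^1 = 27613571/26230895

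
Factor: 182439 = 3^3*29^1*233^1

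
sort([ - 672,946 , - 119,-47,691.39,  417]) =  [  -  672 ,-119,-47,  417 , 691.39,  946]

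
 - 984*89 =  - 87576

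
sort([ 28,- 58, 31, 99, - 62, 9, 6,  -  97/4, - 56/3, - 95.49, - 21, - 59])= [ - 95.49, - 62, - 59, - 58, - 97/4 , - 21,-56/3, 6,  9 , 28, 31 , 99]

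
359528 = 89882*4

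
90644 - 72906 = 17738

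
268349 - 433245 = -164896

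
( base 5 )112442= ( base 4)1000122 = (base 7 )15006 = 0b1000000011010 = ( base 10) 4122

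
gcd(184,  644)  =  92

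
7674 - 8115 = -441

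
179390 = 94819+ 84571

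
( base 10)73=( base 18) 41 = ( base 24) 31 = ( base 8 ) 111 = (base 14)53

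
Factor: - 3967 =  - 3967^1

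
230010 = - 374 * ( - 615 )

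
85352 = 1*85352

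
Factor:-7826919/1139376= - 2608973/379792 = - 2^( - 4)*7^( - 1) * 17^1* 3391^ (-1)*153469^1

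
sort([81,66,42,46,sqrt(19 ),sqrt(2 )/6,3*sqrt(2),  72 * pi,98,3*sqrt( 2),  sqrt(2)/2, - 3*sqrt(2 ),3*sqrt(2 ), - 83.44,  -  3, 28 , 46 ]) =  [-83.44, - 3*sqrt(2 ), - 3,sqrt ( 2 ) /6, sqrt( 2) /2,  3*sqrt(2 ),  3*sqrt( 2 ),3*sqrt (2 ),sqrt(19 ), 28, 42,46, 46,66 , 81,98 , 72*pi]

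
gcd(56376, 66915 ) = 9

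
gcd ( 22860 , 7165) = 5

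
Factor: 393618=2^1*3^1* 17^2*227^1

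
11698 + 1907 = 13605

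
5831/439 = 13+124/439 = 13.28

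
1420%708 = 4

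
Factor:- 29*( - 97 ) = 29^1*97^1 = 2813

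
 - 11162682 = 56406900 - 67569582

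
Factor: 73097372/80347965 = 2^2*3^(-1)  *  5^( - 1)*271^1*67433^1 * 5356531^(-1 ) 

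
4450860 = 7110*626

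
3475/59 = 3475/59=58.90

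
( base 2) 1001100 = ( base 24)34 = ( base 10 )76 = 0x4c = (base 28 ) 2K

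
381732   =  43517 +338215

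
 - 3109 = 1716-4825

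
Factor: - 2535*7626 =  - 2^1*3^2*5^1*13^2*31^1*41^1 = - 19331910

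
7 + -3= 4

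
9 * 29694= 267246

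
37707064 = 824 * 45761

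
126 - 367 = -241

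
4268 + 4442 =8710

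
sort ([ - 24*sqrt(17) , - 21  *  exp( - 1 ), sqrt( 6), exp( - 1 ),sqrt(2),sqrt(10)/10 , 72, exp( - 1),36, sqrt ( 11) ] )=[ - 24*sqrt(17) , - 21 * exp( - 1),  sqrt(10 ) /10 , exp (  -  1) , exp( - 1 ),sqrt( 2), sqrt( 6),sqrt(11), 36,72 ] 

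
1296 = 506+790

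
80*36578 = 2926240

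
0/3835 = 0 = 0.00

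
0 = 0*725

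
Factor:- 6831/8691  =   - 3^2*11^1*23^1*2897^( - 1)=- 2277/2897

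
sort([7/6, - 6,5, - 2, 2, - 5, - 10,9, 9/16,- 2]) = [ - 10,-6,- 5 , - 2,  -  2 , 9/16,7/6,2,5, 9 ]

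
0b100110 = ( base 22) 1g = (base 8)46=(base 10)38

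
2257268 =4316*523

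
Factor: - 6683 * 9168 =  -  61269744  =  -2^4 *3^1*41^1*163^1 * 191^1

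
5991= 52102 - 46111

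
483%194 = 95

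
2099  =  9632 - 7533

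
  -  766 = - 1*766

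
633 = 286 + 347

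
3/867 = 1/289 =0.00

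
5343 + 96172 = 101515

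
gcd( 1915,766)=383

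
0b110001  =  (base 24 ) 21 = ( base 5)144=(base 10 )49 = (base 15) 34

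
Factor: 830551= 830551^1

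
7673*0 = 0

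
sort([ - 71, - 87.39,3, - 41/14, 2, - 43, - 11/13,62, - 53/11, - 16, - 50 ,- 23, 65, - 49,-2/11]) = [ - 87.39, - 71,-50, - 49, - 43, - 23, - 16 ,-53/11, - 41/14, - 11/13, - 2/11, 2 , 3,62, 65] 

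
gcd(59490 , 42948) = 18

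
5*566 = 2830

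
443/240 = 1 + 203/240 = 1.85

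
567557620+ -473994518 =93563102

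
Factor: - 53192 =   -  2^3*61^1*109^1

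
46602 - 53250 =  - 6648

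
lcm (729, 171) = 13851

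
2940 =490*6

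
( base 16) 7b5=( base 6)13045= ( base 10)1973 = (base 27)2J2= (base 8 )3665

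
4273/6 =4273/6 = 712.17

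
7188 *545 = 3917460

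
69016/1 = 69016 = 69016.00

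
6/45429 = 2/15143 = 0.00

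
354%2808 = 354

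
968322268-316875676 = 651446592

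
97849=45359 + 52490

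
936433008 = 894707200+41725808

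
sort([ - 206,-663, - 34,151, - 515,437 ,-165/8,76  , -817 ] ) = [ - 817, - 663, - 515, - 206 ,-34, - 165/8,76,151 , 437] 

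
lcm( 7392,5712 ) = 125664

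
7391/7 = 7391/7=1055.86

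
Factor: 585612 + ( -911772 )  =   - 2^4*3^3 * 5^1*151^1 = - 326160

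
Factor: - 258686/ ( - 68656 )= 2^( - 3)*7^(-1)*211^1 = 211/56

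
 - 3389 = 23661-27050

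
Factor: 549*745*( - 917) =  - 375057585 = - 3^2*5^1*7^1*61^1*131^1*149^1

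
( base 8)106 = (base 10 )70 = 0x46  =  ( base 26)2i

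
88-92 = -4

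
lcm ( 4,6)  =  12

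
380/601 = 380/601 = 0.63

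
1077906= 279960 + 797946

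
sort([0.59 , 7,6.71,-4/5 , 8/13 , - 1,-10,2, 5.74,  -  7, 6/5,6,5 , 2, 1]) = [-10,-7 , - 1,- 4/5,0.59, 8/13,1 , 6/5,2 , 2, 5, 5.74,6, 6.71 , 7]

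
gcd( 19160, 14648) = 8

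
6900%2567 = 1766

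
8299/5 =8299/5 = 1659.80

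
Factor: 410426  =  2^1*205213^1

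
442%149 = 144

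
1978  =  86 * 23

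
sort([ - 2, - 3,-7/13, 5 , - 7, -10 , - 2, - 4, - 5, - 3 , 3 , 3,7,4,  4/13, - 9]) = [  -  10, - 9, - 7, - 5, -4, - 3, - 3, - 2 , - 2, - 7/13,4/13 , 3, 3, 4,5, 7]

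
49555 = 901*55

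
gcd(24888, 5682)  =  6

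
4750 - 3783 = 967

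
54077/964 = 54077/964 = 56.10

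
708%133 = 43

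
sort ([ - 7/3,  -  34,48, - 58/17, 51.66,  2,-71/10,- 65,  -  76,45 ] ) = [-76, - 65, - 34, - 71/10,-58/17, - 7/3, 2 , 45,48, 51.66 ] 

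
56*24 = 1344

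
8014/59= 8014/59 = 135.83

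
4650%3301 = 1349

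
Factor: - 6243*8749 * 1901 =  -103832633307= - 3^1*13^1*673^1*1901^1* 2081^1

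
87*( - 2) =-174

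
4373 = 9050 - 4677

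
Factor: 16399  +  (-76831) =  - 60432 = - 2^4 * 3^1 * 1259^1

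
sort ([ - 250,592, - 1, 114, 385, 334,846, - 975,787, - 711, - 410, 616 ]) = [- 975, - 711, - 410, - 250, - 1,114, 334, 385, 592, 616, 787,846]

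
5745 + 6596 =12341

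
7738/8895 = 7738/8895 = 0.87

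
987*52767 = 52081029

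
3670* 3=11010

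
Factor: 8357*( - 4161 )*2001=  -  3^2*19^1*23^1*29^1*61^1*73^1*137^1 =- 69581727477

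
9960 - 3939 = 6021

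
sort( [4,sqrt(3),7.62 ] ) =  [ sqrt(3),4,7.62]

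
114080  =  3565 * 32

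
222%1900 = 222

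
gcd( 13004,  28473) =1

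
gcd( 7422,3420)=6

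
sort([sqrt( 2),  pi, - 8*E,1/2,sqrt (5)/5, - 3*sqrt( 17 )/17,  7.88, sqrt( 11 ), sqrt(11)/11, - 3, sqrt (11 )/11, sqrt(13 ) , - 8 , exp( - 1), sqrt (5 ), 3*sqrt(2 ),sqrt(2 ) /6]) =[ -8 * E ,  -  8, - 3 ,  -  3 * sqrt(17)/17,sqrt(2 ) /6, sqrt(11)/11,  sqrt(11) /11,exp ( - 1 ),sqrt(5 )/5,  1/2 , sqrt( 2),sqrt( 5 ), pi, sqrt( 11 ) , sqrt(13), 3*sqrt(2 ),7.88]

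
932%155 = 2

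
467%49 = 26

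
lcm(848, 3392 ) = 3392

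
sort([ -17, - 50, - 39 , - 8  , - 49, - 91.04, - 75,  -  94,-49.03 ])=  [ - 94,- 91.04 ,- 75, - 50, - 49.03,-49, - 39, - 17, - 8] 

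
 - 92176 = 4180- 96356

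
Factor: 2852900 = 2^2*5^2*47^1*607^1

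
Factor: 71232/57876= 2^4* 13^( - 1 ) = 16/13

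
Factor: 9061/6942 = 697/534 = 2^( - 1)*3^ ( -1)*17^1*41^1*89^( - 1 )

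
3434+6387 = 9821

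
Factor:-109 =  - 109^1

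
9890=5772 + 4118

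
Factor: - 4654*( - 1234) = 5743036 = 2^2*13^1*179^1 * 617^1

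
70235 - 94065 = -23830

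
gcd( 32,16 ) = 16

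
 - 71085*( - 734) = 52176390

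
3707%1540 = 627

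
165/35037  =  55/11679 = 0.00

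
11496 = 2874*4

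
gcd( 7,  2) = 1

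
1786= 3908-2122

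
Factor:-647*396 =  - 256212= - 2^2*3^2*11^1*647^1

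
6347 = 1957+4390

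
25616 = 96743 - 71127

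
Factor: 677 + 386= 1063^1 = 1063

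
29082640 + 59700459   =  88783099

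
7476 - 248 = 7228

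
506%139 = 89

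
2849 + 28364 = 31213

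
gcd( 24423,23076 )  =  3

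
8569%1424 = 25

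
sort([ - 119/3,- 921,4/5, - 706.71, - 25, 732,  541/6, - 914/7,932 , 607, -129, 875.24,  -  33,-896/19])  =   [  -  921,-706.71, - 914/7,-129, - 896/19, - 119/3, -33, - 25,4/5,541/6,607,732 , 875.24, 932]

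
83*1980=164340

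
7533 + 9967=17500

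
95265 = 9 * 10585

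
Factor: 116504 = 2^3*14563^1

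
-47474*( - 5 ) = 237370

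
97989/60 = 32663/20 = 1633.15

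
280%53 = 15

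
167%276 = 167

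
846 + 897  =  1743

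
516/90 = 5+ 11/15= 5.73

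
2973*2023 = 6014379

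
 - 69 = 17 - 86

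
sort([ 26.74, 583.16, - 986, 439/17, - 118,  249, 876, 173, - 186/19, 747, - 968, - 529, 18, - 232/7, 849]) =[ - 986, - 968, - 529, - 118, - 232/7  , - 186/19,18, 439/17,26.74, 173, 249, 583.16, 747,849, 876]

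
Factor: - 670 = - 2^1*  5^1*67^1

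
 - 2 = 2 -4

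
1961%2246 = 1961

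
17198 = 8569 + 8629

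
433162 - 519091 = -85929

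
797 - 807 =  - 10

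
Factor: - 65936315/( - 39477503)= 5^1 * 13^ ( - 1 )*3036731^( - 1) *13187263^1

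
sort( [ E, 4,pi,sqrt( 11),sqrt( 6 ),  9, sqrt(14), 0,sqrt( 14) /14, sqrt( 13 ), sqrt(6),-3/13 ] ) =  [  -  3/13, 0, sqrt( 14 ) /14,sqrt (6 ), sqrt( 6 ),E, pi,  sqrt( 11 ), sqrt( 13 ), sqrt (14 ),4, 9]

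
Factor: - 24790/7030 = -67/19=- 19^( - 1) * 67^1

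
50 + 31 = 81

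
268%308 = 268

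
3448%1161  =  1126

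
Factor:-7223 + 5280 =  - 29^1 * 67^1 =- 1943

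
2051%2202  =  2051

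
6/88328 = 3/44164  =  0.00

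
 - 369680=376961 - 746641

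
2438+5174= 7612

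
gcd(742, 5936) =742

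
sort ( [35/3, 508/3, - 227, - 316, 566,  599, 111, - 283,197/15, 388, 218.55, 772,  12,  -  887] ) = [ - 887, - 316, - 283, - 227,35/3, 12, 197/15, 111, 508/3,218.55,388, 566, 599,772]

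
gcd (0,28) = 28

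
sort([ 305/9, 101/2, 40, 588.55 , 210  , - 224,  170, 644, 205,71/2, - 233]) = [ - 233, - 224, 305/9, 71/2 , 40,101/2, 170, 205, 210, 588.55,644] 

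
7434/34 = 3717/17= 218.65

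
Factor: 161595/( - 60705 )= - 3^3*7^1 * 71^( - 1 ) = - 189/71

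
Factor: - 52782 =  - 2^1 * 3^1*19^1*463^1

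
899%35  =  24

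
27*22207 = 599589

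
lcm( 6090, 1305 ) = 18270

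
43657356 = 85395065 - 41737709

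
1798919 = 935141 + 863778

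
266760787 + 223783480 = 490544267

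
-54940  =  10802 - 65742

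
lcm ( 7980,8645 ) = 103740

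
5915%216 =83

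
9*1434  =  12906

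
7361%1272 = 1001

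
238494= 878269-639775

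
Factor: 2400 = 2^5*3^1 * 5^2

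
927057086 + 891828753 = 1818885839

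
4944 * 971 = 4800624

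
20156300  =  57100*353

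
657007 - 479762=177245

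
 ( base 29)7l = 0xE0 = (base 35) 6e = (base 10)224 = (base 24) 98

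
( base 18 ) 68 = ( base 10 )116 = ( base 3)11022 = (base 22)56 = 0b1110100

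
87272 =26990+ 60282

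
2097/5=419+2/5 = 419.40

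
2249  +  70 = 2319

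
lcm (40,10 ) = 40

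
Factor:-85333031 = -7^1*1033^1*11801^1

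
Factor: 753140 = 2^2*5^1*37657^1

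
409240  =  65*6296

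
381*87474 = 33327594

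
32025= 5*6405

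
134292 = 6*22382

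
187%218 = 187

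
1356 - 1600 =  - 244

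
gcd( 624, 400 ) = 16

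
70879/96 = 738+31/96= 738.32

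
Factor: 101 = 101^1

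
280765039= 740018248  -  459253209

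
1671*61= 101931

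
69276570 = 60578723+8697847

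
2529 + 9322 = 11851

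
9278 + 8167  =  17445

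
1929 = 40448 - 38519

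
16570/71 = 16570/71= 233.38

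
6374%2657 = 1060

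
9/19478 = 9/19478  =  0.00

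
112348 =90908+21440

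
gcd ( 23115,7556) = 1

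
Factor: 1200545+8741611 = 9942156 = 2^2 * 3^3 *7^1*13151^1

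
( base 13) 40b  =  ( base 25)12c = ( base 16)2af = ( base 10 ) 687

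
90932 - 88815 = 2117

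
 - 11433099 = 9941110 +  - 21374209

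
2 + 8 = 10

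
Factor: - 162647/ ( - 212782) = 2^ ( -1)  *  41^1*3967^1*106391^( - 1) 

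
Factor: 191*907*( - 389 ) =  - 191^1*389^1  *907^1 = - 67389193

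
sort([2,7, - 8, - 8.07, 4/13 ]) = [ - 8.07, - 8 , 4/13, 2, 7] 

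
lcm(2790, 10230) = 30690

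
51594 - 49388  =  2206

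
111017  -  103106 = 7911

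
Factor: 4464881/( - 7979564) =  - 2^(-2)*797^( - 1) *2503^( - 1)*4464881^1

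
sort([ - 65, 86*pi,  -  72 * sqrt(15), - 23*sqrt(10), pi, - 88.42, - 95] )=[ - 72*sqrt(15), - 95, - 88.42, - 23*sqrt(10), - 65, pi,86*pi ]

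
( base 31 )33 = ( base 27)3F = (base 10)96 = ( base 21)4C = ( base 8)140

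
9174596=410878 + 8763718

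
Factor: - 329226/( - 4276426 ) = 164613/2138213 = 3^1*7^( - 2 ) * 11^(-1)*37^1*1483^1*3967^ (-1) 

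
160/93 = 1 + 67/93 = 1.72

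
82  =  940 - 858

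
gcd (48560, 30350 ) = 6070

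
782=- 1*( - 782)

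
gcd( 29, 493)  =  29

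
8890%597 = 532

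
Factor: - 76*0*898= 0^1 = 0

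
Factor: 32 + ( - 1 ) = 31 = 31^1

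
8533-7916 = 617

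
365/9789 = 365/9789=0.04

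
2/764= 1/382 = 0.00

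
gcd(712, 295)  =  1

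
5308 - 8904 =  - 3596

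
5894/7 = 842=842.00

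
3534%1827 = 1707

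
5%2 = 1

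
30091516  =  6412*4693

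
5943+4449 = 10392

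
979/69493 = 979/69493 = 0.01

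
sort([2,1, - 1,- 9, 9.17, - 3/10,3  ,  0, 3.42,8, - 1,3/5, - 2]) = [ - 9, - 2, - 1, - 1, - 3/10, 0,3/5,1, 2 , 3,3.42, 8, 9.17]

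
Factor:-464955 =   -  3^1* 5^1*139^1*223^1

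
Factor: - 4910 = - 2^1*5^1*491^1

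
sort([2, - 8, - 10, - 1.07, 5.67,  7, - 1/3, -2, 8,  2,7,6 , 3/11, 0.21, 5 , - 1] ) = [ - 10 , - 8,-2 , - 1.07, - 1, - 1/3,0.21,3/11, 2,2 , 5,  5.67, 6 , 7 , 7,8] 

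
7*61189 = 428323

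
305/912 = 305/912 = 0.33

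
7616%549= 479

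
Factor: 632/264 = 79/33 = 3^(-1)*11^( -1)*79^1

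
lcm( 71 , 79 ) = 5609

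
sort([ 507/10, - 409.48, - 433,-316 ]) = [ - 433, - 409.48 , - 316,507/10] 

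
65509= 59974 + 5535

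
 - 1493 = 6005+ -7498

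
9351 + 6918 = 16269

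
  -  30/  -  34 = 15/17 = 0.88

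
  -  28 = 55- 83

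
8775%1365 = 585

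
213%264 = 213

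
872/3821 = 872/3821=0.23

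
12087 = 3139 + 8948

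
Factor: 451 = 11^1*41^1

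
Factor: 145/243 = 3^( - 5 )*5^1 *29^1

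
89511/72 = 29837/24  =  1243.21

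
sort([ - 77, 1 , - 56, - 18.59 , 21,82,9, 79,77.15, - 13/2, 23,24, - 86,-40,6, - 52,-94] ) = [ - 94, - 86, - 77 ,-56, - 52, - 40, - 18.59, - 13/2, 1, 6,9, 21,23, 24, 77.15, 79 , 82]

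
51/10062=17/3354 = 0.01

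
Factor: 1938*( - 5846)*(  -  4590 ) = 2^3*3^4 * 5^1 * 17^2*19^1*37^1*79^1 = 52002625320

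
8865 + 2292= 11157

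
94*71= 6674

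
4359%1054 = 143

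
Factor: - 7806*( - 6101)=47624406 = 2^1*3^1*1301^1*6101^1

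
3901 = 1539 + 2362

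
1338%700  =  638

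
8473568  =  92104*92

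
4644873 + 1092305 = 5737178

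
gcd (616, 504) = 56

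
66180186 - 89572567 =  - 23392381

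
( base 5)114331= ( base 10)4341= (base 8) 10365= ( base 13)1c8c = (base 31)4G1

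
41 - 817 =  - 776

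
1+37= 38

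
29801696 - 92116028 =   -  62314332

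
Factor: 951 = 3^1*317^1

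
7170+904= 8074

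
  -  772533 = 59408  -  831941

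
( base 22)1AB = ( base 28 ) pf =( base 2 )1011001011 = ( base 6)3151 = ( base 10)715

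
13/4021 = 13/4021 = 0.00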